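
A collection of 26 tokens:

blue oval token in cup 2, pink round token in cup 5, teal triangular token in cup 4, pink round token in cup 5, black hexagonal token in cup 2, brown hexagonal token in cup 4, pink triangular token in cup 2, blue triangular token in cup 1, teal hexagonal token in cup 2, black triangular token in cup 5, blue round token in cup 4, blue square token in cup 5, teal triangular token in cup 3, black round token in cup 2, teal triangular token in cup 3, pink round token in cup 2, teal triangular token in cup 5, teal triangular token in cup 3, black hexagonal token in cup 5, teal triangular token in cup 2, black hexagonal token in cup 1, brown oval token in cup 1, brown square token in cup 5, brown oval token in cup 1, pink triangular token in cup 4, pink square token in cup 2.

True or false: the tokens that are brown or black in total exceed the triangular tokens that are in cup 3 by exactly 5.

False

tokens that are brown or black: 9.
triangular tokens in cup 3: 3.
The claim requires 9 − 3 (= 6) to equal 5, which does not hold.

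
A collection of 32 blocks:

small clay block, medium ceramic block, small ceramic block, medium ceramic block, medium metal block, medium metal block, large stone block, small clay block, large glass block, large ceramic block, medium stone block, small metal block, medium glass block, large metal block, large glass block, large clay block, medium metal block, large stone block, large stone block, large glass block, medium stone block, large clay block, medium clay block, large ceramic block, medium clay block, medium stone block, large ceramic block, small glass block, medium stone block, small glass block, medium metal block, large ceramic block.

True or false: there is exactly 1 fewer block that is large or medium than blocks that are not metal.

blocks that are large or medium: 26.
blocks that are not metal: 26.
The claim requires 26 − 26 (= 0) to equal 1, which does not hold.

False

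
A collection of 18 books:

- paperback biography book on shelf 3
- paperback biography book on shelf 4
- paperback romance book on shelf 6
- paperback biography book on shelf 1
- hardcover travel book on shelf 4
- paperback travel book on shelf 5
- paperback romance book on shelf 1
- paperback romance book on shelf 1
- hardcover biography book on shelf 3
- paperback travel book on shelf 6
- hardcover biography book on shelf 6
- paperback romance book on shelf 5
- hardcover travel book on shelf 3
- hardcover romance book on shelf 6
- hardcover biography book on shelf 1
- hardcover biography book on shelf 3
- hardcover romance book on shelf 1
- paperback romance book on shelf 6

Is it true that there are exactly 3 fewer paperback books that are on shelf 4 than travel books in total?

True

There is 1 paperback book on shelf 4.
There are 4 travel books.
The claim requires 4 − 1 (= 3) to equal 3, which holds.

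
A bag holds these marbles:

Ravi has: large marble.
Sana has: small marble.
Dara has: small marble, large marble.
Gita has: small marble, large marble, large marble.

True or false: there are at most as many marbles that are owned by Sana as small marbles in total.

|marbles owned by Sana| = 1.
|small marbles| = 3.
The claim requires 1 ≤ 3, which holds.

True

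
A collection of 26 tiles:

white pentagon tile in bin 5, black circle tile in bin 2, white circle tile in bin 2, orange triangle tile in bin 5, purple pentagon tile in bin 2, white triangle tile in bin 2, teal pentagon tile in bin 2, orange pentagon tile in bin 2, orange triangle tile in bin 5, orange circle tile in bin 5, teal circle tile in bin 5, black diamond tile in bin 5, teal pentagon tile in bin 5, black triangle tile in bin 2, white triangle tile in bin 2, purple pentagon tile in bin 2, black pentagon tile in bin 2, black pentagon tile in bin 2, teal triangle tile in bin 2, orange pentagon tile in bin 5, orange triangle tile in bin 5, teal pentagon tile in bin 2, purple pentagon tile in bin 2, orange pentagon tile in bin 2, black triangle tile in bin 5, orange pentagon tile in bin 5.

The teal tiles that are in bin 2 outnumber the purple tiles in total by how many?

0

teal tiles in bin 2: 3.
purple tiles: 3.
3 − 3 = 0.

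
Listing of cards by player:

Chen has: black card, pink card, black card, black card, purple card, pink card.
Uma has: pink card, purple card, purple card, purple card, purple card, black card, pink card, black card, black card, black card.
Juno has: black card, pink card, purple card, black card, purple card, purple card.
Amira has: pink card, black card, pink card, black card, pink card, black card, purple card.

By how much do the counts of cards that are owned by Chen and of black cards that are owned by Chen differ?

cards owned by Chen: 6. black cards owned by Chen: 3.
|6 − 3| = 6 − 3 = 3.

3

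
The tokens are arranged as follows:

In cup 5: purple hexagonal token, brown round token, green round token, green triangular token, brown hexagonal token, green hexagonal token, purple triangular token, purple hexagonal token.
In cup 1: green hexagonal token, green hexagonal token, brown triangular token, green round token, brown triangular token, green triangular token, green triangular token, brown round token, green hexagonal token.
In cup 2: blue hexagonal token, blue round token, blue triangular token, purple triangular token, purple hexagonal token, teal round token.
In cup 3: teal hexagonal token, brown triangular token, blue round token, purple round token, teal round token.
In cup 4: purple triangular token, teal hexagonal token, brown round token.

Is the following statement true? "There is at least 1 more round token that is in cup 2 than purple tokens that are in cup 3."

True

|round tokens in cup 2| = 2.
|purple tokens in cup 3| = 1.
The claim requires 2 − 1 = 1 ≥ 1, which holds.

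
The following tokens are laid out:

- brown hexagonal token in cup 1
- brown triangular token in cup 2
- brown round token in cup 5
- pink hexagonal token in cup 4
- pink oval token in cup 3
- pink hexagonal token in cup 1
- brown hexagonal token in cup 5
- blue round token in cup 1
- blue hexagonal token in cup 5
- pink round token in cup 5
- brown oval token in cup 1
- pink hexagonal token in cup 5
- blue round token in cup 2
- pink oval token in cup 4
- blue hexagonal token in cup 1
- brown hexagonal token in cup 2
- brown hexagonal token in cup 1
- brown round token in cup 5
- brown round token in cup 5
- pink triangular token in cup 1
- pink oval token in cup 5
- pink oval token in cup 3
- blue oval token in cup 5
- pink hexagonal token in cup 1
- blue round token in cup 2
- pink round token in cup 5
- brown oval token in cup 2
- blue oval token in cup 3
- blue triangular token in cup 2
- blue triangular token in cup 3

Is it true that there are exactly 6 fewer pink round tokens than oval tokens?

True

pink round tokens: 2.
oval tokens: 8.
The claim requires 8 − 2 (= 6) to equal 6, which holds.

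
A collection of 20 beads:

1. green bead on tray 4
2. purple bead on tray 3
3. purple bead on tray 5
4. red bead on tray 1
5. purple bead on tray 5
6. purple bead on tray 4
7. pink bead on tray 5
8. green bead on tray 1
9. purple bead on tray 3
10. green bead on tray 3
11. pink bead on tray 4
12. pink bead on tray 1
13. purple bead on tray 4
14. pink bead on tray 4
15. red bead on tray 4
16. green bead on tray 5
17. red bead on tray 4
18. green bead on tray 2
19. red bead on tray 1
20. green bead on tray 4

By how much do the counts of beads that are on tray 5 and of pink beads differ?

0

beads on tray 5: 4. pink beads: 4.
|4 − 4| = 4 − 4 = 0.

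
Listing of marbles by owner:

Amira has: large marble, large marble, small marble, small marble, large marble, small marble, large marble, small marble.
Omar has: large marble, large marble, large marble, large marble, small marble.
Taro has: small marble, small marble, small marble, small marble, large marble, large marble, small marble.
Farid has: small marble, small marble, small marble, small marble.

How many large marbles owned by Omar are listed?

4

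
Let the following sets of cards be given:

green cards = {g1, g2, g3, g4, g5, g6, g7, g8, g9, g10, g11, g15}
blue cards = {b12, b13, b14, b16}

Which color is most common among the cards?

Counts by color: green 12, blue 4.
The maximum is 12, held uniquely by green.

green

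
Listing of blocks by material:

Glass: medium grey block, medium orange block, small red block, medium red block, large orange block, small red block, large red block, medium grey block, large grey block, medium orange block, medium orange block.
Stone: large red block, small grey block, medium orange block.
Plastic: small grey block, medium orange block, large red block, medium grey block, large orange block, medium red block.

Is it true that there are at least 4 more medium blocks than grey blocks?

True

medium blocks: 10.
grey blocks: 6.
The claim requires 10 − 6 = 4 ≥ 4, which holds.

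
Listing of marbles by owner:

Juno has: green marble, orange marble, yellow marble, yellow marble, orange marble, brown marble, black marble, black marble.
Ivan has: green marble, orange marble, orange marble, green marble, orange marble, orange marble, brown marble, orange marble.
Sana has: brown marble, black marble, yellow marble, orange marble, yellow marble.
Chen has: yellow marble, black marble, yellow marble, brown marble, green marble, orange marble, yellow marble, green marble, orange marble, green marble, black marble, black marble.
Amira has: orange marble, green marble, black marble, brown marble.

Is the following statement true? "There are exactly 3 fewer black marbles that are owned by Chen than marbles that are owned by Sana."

False

Count of black marbles owned by Chen: 3.
Count of marbles owned by Sana: 5.
The claim requires 5 − 3 (= 2) to equal 3, which does not hold.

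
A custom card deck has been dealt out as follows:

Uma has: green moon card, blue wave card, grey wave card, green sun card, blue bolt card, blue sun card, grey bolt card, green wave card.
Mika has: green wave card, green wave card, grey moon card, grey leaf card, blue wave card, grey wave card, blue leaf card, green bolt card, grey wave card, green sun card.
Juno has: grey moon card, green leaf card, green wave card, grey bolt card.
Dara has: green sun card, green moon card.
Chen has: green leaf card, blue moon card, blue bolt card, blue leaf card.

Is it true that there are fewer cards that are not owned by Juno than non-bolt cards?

False

Count of cards that are not owned by Juno: 24.
There are 23 non-bolt cards.
The claim requires 24 < 23, which does not hold.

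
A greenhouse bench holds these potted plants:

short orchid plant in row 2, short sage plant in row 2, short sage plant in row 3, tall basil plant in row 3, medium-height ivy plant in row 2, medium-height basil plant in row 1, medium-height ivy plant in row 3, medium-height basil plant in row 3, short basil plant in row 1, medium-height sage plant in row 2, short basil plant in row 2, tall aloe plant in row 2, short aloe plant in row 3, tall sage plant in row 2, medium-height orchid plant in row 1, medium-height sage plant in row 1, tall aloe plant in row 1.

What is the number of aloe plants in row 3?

1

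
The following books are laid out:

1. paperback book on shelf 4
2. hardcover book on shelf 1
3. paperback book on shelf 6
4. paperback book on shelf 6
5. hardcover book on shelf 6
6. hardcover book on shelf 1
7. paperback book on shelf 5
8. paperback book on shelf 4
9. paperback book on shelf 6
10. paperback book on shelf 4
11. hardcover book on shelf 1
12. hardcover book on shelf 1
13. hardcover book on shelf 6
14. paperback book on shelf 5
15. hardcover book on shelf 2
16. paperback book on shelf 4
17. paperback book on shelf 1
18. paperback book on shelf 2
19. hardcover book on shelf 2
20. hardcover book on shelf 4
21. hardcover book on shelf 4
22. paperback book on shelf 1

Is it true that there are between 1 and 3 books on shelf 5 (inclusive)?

True

|books on shelf 5| = 2.
The claim requires 1 ≤ 2 ≤ 3, which holds.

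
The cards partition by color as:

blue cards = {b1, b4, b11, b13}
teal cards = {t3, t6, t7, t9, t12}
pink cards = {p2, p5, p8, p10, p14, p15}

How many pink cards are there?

6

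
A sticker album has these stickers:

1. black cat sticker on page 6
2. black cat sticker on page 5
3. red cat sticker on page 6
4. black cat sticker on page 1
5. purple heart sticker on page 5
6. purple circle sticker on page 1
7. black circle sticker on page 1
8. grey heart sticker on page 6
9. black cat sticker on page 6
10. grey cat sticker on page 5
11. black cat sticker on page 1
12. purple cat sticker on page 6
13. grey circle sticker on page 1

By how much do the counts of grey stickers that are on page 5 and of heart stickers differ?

grey stickers on page 5: 1. heart stickers: 2.
|1 − 2| = 2 − 1 = 1.

1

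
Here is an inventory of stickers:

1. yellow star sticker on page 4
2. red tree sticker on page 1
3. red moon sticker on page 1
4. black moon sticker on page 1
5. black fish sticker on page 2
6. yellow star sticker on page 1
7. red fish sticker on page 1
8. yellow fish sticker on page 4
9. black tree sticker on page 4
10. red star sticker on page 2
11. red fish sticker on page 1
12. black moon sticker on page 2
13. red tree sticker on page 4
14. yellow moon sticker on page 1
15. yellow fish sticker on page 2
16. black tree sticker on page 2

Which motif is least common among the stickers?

star

Counts by motif: fish 5, moon 4, tree 4, star 3.
The minimum is 3, held uniquely by star.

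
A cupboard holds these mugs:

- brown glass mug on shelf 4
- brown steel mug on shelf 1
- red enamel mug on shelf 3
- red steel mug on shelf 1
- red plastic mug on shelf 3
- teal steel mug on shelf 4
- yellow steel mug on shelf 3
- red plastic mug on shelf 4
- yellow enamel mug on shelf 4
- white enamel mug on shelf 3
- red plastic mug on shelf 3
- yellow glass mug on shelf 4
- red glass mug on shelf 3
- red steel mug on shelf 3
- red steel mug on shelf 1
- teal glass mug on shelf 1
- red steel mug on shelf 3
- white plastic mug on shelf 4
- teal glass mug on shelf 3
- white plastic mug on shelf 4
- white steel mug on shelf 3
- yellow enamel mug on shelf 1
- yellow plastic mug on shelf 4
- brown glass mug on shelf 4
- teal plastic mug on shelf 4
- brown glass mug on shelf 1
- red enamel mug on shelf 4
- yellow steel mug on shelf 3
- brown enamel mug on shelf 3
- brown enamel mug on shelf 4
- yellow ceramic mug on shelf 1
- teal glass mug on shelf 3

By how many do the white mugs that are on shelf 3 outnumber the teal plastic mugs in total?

1

white mugs on shelf 3: 2.
teal plastic mugs: 1.
2 − 1 = 1.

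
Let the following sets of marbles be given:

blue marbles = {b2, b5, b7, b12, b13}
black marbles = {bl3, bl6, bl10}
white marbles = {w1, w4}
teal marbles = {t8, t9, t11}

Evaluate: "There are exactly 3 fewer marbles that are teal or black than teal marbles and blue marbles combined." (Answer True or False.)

False

|marbles that are teal or black| = 6.
teal marbles: 3; blue marbles: 5; combined: 3 + 5 = 8.
The claim requires 8 − 6 (= 2) to equal 3, which does not hold.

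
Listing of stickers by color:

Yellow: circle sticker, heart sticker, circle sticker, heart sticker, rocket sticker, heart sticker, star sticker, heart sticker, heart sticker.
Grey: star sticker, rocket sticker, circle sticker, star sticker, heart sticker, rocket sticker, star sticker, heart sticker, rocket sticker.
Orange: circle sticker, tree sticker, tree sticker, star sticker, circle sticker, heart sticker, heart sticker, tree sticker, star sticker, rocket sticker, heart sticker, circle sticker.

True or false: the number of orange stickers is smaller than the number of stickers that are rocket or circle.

False

|orange stickers| = 12.
|stickers that are rocket or circle| = 11.
The claim requires 12 < 11, which does not hold.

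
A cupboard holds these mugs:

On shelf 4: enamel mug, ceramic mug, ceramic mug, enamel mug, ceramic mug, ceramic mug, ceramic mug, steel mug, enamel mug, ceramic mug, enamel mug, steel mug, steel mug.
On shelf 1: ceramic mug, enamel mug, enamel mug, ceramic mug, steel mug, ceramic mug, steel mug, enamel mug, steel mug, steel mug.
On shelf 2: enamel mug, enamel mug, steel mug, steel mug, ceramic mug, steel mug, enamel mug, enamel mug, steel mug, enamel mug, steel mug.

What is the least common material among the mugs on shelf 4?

Counts by material (restricted to mugs on shelf 4): ceramic 6, enamel 4, steel 3.
The minimum is 3, held uniquely by steel.

steel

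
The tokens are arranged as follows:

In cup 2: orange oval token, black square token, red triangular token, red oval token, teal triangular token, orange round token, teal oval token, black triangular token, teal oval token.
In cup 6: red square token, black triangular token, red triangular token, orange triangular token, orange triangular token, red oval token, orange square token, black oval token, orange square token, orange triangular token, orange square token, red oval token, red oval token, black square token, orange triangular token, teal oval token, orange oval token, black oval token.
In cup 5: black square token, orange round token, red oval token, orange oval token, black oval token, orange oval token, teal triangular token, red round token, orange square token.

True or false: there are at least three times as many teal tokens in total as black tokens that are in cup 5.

|teal tokens| = 5.
|black tokens in cup 5| = 2.
The claim requires 5 ≥ 3 × 2 = 6, which does not hold.

False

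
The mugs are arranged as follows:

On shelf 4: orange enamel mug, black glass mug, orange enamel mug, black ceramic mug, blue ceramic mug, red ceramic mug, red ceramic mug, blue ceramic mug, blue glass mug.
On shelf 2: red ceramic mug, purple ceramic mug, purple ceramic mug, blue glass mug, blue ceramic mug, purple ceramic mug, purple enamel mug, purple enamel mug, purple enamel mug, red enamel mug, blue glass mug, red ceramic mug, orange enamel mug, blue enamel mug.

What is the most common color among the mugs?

blue

Counts by color: blue 7, purple 6, red 5, orange 3, black 2.
The maximum is 7, held uniquely by blue.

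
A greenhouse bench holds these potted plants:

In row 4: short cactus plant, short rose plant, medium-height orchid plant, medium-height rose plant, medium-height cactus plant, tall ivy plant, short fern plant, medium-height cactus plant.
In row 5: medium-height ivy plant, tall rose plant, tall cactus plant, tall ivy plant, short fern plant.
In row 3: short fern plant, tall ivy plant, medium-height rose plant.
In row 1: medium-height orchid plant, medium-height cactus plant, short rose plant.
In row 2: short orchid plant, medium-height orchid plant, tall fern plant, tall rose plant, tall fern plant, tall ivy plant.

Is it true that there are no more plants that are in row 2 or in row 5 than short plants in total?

plants in row 2 or in row 5: 11.
short plants: 7.
The claim requires 11 ≤ 7, which does not hold.

False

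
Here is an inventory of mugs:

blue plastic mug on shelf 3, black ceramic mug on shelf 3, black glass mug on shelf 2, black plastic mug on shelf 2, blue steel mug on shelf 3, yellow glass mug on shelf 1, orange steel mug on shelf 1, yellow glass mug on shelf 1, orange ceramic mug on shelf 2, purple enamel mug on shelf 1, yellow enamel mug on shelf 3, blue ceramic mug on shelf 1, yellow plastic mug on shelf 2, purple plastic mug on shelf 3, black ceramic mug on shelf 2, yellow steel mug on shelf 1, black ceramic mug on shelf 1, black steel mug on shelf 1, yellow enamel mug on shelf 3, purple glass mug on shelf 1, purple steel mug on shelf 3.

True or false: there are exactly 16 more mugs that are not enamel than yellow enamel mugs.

|mugs that are not enamel| = 18.
|yellow enamel mugs| = 2.
The claim requires 18 − 2 (= 16) to equal 16, which holds.

True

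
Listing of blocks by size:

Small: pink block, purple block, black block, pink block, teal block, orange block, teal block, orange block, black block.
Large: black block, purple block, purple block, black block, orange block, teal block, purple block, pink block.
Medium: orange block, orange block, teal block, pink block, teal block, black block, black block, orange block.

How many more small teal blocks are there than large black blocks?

0

small teal blocks: 2.
large black blocks: 2.
2 − 2 = 0.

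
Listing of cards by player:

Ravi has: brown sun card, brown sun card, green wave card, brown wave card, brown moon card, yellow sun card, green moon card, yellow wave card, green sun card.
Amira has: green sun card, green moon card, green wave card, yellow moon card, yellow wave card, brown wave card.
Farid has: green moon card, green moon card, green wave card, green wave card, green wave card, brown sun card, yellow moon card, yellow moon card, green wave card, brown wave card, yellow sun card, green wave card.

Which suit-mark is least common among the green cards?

Counts by suit-mark (restricted to green cards): wave 7, moon 4, sun 2.
The minimum is 2, held uniquely by sun.

sun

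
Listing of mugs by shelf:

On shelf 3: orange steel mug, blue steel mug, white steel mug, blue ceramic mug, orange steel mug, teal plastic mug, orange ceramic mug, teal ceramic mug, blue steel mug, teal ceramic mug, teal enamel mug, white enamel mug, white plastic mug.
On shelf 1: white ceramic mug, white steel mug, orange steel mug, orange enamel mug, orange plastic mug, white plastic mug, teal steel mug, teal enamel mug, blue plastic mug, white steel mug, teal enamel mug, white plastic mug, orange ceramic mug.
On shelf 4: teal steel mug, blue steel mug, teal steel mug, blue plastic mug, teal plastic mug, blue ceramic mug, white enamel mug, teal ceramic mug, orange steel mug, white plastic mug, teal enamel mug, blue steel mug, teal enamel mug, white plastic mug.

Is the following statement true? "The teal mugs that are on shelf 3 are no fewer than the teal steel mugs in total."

True

|teal mugs on shelf 3| = 4.
|teal steel mugs| = 3.
The claim requires 4 ≥ 3, which holds.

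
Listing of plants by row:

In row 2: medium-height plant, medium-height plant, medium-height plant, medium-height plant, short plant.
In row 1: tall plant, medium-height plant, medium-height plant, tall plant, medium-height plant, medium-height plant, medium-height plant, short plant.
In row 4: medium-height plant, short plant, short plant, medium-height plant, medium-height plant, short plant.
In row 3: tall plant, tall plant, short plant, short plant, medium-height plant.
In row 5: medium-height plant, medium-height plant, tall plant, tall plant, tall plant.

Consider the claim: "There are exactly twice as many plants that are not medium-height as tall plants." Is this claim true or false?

True

|plants that are not medium-height| = 14.
|tall plants| = 7.
The claim requires 14 = 2 × 7 = 14, which holds.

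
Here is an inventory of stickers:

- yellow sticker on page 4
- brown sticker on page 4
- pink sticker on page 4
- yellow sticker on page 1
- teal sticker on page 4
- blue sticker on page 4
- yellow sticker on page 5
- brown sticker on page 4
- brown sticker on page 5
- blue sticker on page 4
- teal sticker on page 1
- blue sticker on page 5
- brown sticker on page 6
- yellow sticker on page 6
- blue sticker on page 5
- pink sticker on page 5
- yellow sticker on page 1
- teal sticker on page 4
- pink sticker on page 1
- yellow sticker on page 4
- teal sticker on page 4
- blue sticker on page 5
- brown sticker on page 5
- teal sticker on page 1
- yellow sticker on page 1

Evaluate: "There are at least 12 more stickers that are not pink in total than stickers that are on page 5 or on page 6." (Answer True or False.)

True

stickers that are not pink: 22.
stickers on page 5 or on page 6: 9.
The claim requires 22 − 9 = 13 ≥ 12, which holds.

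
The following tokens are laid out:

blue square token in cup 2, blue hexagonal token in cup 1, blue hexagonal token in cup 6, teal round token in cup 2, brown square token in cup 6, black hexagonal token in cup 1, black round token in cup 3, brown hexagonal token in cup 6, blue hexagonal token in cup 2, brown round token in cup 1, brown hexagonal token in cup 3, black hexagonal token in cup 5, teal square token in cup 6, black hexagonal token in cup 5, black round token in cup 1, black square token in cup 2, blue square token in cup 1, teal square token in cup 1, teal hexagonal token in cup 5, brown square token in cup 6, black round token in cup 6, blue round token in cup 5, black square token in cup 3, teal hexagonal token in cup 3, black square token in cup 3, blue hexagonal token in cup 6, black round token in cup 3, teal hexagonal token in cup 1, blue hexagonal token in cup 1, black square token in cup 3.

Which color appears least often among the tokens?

Counts by color: black 11, blue 8, teal 6, brown 5.
The minimum is 5, held uniquely by brown.

brown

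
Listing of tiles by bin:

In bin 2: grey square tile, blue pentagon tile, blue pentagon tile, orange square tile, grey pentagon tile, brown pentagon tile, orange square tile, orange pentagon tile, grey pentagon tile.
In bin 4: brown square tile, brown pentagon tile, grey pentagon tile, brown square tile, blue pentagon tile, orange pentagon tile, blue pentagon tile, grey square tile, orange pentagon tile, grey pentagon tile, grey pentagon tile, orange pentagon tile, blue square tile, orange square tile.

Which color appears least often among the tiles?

brown

Counts by color: grey 7, orange 7, blue 5, brown 4.
The minimum is 4, held uniquely by brown.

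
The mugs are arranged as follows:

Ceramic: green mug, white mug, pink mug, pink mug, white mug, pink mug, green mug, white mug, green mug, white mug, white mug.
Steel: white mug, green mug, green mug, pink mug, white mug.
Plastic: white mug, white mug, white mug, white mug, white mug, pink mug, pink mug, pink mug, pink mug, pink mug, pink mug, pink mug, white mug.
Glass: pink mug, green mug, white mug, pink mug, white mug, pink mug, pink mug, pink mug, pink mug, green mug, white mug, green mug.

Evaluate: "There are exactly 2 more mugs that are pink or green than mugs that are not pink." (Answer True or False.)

|mugs that are pink or green| = 25.
|mugs that are not pink| = 24.
The claim requires 25 − 24 (= 1) to equal 2, which does not hold.

False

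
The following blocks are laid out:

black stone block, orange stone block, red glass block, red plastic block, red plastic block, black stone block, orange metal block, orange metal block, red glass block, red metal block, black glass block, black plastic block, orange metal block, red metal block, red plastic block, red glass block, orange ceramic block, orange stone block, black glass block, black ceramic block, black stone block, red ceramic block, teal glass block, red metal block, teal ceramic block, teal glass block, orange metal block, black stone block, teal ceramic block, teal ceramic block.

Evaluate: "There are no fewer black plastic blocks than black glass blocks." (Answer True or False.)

black plastic blocks: 1.
black glass blocks: 2.
The claim requires 1 ≥ 2, which does not hold.

False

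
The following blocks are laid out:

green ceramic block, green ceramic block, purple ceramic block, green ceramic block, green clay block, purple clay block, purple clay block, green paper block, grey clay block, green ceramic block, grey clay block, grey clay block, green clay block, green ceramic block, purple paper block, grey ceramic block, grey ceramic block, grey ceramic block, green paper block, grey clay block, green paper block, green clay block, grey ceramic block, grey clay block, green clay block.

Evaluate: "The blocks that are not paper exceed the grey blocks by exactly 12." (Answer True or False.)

True

There are 21 blocks that are not paper.
There are 9 grey blocks.
The claim requires 21 − 9 (= 12) to equal 12, which holds.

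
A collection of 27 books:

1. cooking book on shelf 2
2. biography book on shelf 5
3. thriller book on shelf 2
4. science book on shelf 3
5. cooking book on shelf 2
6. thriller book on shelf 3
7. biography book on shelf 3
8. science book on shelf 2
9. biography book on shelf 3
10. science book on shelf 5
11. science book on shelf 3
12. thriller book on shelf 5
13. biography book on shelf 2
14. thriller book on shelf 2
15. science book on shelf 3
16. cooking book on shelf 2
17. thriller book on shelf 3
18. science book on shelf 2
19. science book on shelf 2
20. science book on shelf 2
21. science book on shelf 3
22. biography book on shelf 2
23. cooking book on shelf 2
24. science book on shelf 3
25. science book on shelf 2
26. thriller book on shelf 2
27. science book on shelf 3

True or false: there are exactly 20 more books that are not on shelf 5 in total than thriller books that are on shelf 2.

False

|books that are not on shelf 5| = 24.
|thriller books on shelf 2| = 3.
The claim requires 24 − 3 (= 21) to equal 20, which does not hold.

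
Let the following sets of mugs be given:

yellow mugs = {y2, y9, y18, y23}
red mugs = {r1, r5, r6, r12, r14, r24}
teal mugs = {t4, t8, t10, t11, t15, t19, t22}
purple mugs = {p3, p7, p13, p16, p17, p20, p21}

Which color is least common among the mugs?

Counts by color: purple 7, teal 7, red 6, yellow 4.
The minimum is 4, held uniquely by yellow.

yellow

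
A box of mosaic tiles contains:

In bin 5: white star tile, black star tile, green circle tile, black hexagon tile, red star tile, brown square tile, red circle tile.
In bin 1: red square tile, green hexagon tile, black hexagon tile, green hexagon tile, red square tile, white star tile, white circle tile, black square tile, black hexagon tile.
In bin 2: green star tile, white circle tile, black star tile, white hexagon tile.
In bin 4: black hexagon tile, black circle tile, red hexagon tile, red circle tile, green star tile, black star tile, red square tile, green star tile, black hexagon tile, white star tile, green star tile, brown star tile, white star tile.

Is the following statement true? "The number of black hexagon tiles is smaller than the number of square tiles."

False

|black hexagon tiles| = 5.
|square tiles| = 5.
The claim requires 5 < 5, which does not hold.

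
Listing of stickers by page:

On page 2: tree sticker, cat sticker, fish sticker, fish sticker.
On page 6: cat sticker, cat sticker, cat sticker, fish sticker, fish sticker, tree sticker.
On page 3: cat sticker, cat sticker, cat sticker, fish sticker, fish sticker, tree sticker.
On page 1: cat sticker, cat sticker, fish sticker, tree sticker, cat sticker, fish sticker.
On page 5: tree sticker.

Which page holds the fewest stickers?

Counts by page: page 3→6, page 1→6, page 6→6, page 2→4, page 5→1.
The minimum is 1, held uniquely by page 5.

page 5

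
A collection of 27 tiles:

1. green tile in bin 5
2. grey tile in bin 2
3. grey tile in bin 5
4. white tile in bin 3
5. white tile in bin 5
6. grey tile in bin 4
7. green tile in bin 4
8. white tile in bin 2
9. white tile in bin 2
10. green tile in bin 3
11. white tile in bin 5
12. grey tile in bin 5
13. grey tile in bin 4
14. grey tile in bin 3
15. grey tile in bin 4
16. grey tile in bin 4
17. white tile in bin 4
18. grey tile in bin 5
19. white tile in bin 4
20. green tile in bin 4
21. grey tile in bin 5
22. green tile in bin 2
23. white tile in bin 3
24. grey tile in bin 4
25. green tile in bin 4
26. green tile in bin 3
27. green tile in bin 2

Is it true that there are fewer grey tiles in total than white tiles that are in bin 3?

|grey tiles| = 11.
|white tiles in bin 3| = 2.
The claim requires 11 < 2, which does not hold.

False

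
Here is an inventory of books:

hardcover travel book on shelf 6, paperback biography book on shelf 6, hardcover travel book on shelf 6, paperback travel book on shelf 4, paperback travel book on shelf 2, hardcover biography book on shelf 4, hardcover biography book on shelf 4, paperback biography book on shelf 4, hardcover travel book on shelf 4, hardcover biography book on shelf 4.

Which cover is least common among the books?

Counts by cover: hardcover 6, paperback 4.
The minimum is 4, held uniquely by paperback.

paperback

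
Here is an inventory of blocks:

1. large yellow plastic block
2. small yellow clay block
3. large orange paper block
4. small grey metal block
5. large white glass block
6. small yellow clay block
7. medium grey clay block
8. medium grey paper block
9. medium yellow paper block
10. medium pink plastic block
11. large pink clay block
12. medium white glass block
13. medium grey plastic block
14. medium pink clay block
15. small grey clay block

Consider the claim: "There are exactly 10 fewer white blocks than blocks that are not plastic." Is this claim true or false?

True

white blocks: 2.
blocks that are not plastic: 12.
The claim requires 12 − 2 (= 10) to equal 10, which holds.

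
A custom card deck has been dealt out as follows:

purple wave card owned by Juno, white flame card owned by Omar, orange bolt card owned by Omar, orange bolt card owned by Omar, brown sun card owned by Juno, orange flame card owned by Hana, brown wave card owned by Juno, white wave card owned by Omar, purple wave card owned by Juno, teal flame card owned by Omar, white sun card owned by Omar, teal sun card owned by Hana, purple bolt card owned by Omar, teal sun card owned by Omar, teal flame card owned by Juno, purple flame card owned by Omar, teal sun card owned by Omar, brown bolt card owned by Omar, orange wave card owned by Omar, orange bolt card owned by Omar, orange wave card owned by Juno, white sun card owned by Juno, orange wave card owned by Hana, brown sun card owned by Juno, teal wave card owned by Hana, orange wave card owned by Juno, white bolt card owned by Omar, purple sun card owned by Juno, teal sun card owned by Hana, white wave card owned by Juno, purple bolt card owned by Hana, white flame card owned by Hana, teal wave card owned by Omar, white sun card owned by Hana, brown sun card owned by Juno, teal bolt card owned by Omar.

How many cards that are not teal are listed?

27

Total cards: 36; with the excluded value: 9; remaining 36 − 9 = 27.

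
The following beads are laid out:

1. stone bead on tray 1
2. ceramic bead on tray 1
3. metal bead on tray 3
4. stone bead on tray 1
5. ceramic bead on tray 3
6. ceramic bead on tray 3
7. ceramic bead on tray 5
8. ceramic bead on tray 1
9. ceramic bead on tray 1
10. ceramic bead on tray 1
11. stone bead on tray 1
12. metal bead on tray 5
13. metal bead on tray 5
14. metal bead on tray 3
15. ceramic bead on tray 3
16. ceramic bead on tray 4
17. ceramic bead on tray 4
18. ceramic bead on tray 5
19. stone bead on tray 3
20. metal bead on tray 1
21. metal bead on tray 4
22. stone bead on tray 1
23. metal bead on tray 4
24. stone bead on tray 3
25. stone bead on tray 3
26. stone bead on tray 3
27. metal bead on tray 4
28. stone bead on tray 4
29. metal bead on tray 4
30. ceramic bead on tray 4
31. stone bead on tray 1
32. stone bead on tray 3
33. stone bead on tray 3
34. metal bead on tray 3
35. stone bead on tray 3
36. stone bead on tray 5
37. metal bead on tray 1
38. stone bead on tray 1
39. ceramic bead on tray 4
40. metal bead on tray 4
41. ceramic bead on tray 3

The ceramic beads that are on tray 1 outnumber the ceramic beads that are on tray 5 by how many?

2

ceramic beads on tray 1: 4.
ceramic beads on tray 5: 2.
4 − 2 = 2.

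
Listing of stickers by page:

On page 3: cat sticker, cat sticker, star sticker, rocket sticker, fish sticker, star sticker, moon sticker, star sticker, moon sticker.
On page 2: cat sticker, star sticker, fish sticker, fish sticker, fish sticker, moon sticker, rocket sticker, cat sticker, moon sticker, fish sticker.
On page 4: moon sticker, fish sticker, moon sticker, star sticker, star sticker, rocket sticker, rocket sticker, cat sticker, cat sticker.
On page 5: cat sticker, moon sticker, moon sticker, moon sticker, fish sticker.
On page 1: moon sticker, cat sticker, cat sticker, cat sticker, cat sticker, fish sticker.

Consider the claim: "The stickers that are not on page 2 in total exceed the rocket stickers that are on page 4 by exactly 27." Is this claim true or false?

True

There are 29 stickers that are not on page 2.
There are 2 rocket stickers on page 4.
The claim requires 29 − 2 (= 27) to equal 27, which holds.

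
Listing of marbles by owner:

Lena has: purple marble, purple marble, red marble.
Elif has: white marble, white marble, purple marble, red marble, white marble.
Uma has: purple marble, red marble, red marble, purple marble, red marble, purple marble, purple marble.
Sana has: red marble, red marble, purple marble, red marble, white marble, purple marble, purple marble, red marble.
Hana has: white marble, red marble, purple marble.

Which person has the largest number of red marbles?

Sana

Counts by owner (restricted to red marbles): Sana→4, Uma→3, Hana→1, Elif→1, Lena→1.
The maximum is 4, held uniquely by Sana.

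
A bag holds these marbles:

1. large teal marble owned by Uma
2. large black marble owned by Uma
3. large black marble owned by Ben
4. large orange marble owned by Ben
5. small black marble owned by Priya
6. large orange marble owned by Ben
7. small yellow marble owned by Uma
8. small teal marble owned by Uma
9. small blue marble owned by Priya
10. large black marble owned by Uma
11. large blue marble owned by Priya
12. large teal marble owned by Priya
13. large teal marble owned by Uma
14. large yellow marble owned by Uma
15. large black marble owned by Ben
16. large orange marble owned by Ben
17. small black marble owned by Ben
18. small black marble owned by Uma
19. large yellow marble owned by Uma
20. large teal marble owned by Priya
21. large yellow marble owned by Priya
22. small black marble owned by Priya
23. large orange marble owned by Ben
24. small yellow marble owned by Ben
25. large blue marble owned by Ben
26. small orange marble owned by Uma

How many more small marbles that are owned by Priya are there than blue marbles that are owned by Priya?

1

small marbles owned by Priya: 3.
blue marbles owned by Priya: 2.
3 − 2 = 1.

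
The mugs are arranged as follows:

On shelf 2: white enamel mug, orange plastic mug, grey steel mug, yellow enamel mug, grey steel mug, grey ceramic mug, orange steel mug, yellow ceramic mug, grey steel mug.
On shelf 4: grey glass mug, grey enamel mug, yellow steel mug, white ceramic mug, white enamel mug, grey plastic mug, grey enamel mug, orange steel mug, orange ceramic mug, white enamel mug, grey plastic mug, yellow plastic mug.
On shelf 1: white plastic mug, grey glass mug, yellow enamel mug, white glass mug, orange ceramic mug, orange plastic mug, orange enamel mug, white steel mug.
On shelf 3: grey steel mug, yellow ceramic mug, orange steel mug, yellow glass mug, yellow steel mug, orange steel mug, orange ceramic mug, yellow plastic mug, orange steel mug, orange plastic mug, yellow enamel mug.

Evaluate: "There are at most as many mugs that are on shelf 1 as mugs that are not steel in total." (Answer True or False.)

There are 8 mugs on shelf 1.
There are 28 mugs that are not steel.
The claim requires 8 ≤ 28, which holds.

True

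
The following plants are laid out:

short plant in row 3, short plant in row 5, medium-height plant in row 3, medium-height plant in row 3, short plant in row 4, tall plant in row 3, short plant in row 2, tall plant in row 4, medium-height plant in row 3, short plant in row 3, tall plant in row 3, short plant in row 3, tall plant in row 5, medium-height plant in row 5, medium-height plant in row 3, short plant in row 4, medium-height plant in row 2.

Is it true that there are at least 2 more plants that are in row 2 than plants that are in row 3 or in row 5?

|plants in row 2| = 2.
|plants in row 3 or in row 5| = 12.
The claim requires 2 − 12 = -10 ≥ 2, which does not hold.

False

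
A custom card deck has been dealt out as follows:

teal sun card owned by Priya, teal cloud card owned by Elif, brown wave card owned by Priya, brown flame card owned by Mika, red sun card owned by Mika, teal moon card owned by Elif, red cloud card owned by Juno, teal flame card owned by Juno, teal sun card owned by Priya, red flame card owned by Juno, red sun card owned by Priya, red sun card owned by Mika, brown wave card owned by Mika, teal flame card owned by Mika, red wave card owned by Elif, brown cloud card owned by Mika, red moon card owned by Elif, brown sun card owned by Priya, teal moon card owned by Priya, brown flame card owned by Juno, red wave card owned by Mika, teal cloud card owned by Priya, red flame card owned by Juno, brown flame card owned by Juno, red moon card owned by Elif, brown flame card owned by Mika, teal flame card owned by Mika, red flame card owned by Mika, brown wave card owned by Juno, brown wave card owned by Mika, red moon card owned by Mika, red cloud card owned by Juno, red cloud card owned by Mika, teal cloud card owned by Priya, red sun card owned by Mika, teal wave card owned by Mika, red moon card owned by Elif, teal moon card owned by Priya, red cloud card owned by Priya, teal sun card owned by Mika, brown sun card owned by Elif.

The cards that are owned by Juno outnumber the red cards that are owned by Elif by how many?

cards owned by Juno: 8.
red cards owned by Elif: 4.
8 − 4 = 4.

4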